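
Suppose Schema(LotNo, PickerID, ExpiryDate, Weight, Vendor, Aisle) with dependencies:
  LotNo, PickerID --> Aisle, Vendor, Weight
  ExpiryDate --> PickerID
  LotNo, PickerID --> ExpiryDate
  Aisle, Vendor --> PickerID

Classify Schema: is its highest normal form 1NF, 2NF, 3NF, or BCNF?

Candidate keys: {Aisle, LotNo, Vendor}, {ExpiryDate, LotNo}, {LotNo, PickerID}. Prime attributes: {Aisle, ExpiryDate, LotNo, PickerID, Vendor}.
ExpiryDate --> PickerID breaks BCNF: {ExpiryDate}⁺ = {ExpiryDate, PickerID}, so {ExpiryDate} is not a superkey.
But every attribute on its right side ({PickerID}) is prime, and the same holds for every other non-superkey FD, so 3NF still holds.

3NF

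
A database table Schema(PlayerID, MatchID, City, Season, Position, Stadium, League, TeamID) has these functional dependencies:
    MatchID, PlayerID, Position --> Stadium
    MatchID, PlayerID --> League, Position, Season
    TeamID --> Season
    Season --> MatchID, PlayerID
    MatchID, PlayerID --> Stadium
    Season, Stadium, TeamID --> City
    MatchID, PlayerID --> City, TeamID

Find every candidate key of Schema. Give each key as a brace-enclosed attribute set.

{Season} is a candidate key since {Season}⁺ = {City, League, MatchID, PlayerID, Position, Season, Stadium, TeamID} covers every attribute.
{TeamID} is a candidate key since {TeamID}⁺ = {City, League, MatchID, PlayerID, Position, Season, Stadium, TeamID} covers every attribute.
{MatchID, PlayerID} is a candidate key since {MatchID, PlayerID}⁺ = {City, League, MatchID, PlayerID, Position, Season, Stadium, TeamID} covers every attribute.
No proper subset of any of these is a key, and no other minimal superkey exists.

{MatchID, PlayerID}, {Season}, {TeamID}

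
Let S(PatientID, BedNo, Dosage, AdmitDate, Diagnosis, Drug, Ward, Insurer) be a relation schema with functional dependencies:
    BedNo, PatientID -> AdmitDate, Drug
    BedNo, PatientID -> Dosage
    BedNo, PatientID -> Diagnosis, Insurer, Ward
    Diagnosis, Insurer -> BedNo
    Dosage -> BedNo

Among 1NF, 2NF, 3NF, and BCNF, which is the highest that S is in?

Candidate keys: {BedNo, PatientID}, {Diagnosis, Insurer, PatientID}, {Dosage, PatientID}. Prime attributes: {BedNo, Diagnosis, Dosage, Insurer, PatientID}.
Diagnosis, Insurer -> BedNo: {Diagnosis, Insurer}⁺ = {BedNo, Diagnosis, Insurer}, which is not all of the attributes, so the left side is not a superkey — BCNF is violated.
But every attribute on its right side ({BedNo}) is prime, and the same holds for every other non-superkey FD, so 3NF still holds.

3NF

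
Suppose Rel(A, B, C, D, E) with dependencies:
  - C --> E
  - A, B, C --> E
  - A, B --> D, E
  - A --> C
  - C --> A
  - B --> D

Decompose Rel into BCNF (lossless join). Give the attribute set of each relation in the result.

{A, C, E}; {B, C}; {B, D}

Candidate keys of the original relation: {A, B}, {B, C}.
In {A, B, C, D, E}, {C} is not a superkey ({C}⁺ restricted to this set is {A, C, E}), so split on C --> A, E into {A, C, E} and {B, C, D}.
{A, C, E} has no BCNF violation.
In {B, C, D}, {B} is not a superkey ({B}⁺ restricted to this set is {B, D}), so split on B --> D into {B, D} and {B, C}.
{B, D} has no BCNF violation.
{B, C} has no BCNF violation.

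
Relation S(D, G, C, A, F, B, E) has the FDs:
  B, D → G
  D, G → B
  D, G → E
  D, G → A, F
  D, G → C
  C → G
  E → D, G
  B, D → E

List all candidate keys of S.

{B, D}, {C, D}, {D, G}, {E}

Closure of {E} is {A, B, C, D, E, F, G}, the whole schema; {E} is a candidate key.
Closure of {B, D} is {A, B, C, D, E, F, G}, the whole schema; {B, D} is a candidate key.
Closure of {C, D} is {A, B, C, D, E, F, G}, the whole schema; {C, D} is a candidate key.
Closure of {D, G} is {A, B, C, D, E, F, G}, the whole schema; {D, G} is a candidate key.
These are minimal and exhaustive — every other superkey contains one of them.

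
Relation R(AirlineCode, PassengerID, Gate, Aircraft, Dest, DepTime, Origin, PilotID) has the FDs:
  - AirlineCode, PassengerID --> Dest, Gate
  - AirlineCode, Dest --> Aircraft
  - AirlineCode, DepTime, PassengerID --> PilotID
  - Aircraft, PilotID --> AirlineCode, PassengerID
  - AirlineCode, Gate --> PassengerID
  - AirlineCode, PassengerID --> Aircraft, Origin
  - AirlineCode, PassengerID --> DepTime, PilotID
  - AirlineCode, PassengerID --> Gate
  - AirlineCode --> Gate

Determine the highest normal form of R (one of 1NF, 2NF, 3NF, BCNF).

BCNF

Candidate keys: {Aircraft, PilotID}, {AirlineCode}. Prime attributes: {Aircraft, AirlineCode, PilotID}.
The left-hand side of every FD is a superkey, so BCNF is satisfied.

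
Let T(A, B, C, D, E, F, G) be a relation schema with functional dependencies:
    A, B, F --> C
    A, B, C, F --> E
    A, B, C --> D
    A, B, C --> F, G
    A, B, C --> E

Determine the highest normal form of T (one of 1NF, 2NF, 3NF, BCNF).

BCNF

Candidate keys: {A, B, C}, {A, B, F}. Prime attributes: {A, B, C, F}.
Each dependency's left side is a superkey — BCNF holds.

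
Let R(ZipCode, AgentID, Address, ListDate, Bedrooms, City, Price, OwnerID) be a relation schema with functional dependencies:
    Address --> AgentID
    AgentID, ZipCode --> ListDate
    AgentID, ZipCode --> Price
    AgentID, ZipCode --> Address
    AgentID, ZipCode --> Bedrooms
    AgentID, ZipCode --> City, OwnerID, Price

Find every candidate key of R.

{Address, ZipCode}, {AgentID, ZipCode}

No FD produces {ZipCode}, so it must be in every candidate key.
{Address, ZipCode}⁺ = {Address, AgentID, Bedrooms, City, ListDate, OwnerID, Price, ZipCode}, which is every attribute, so {Address, ZipCode} is a candidate key.
{AgentID, ZipCode}⁺ = {Address, AgentID, Bedrooms, City, ListDate, OwnerID, Price, ZipCode}, which is every attribute, so {AgentID, ZipCode} is a candidate key.
These are minimal and exhaustive — every other superkey contains one of them.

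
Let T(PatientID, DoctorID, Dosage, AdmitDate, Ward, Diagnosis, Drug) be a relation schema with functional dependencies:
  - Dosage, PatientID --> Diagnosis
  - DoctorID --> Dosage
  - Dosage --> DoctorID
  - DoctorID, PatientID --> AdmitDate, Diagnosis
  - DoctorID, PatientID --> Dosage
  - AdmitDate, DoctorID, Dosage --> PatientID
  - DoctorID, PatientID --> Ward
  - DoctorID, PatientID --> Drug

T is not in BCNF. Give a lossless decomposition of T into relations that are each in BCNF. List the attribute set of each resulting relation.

{AdmitDate, Diagnosis, DoctorID, Drug, PatientID, Ward}; {DoctorID, Dosage}

Candidate keys of the original relation: {AdmitDate, DoctorID}, {AdmitDate, Dosage}, {DoctorID, PatientID}, {Dosage, PatientID}.
{AdmitDate, Diagnosis, DoctorID, Dosage, Drug, PatientID, Ward}: {DoctorID} determines {DoctorID, Dosage} here but is not a superkey — split on DoctorID --> Dosage, giving {DoctorID, Dosage} and {AdmitDate, Diagnosis, DoctorID, Drug, PatientID, Ward}.
{DoctorID, Dosage} has no BCNF violation.
{AdmitDate, Diagnosis, DoctorID, Drug, PatientID, Ward} has no BCNF violation.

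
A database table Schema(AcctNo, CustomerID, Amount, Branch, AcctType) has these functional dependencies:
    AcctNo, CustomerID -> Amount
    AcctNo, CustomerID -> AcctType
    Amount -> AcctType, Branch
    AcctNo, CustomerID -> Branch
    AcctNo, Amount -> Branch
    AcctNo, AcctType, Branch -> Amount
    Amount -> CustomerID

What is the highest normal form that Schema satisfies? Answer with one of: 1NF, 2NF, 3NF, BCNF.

3NF

Candidate keys: {AcctNo, AcctType, Branch}, {AcctNo, Amount}, {AcctNo, CustomerID}. Prime attributes: {AcctNo, AcctType, Amount, Branch, CustomerID}.
Amount -> AcctType, Branch: {Amount}⁺ = {AcctType, Amount, Branch, CustomerID}, which is not all of the attributes, so the left side is not a superkey — BCNF is violated.
Since {AcctType, Branch} ⊆ prime attributes and every other non-superkey FD also has a prime right side, the schema is in 3NF.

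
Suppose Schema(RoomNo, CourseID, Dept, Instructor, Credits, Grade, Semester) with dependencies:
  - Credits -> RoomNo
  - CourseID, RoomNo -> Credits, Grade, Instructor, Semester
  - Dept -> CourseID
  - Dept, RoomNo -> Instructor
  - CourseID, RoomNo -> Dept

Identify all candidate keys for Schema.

{CourseID, Credits}, {CourseID, RoomNo}, {Credits, Dept}, {Dept, RoomNo}

{CourseID, Credits}⁺ = {CourseID, Credits, Dept, Grade, Instructor, RoomNo, Semester} — all of the relation — so {CourseID, Credits} is a candidate key.
{CourseID, RoomNo}⁺ = {CourseID, Credits, Dept, Grade, Instructor, RoomNo, Semester} — all of the relation — so {CourseID, RoomNo} is a candidate key.
{Credits, Dept}⁺ = {CourseID, Credits, Dept, Grade, Instructor, RoomNo, Semester} — all of the relation — so {Credits, Dept} is a candidate key.
{Dept, RoomNo}⁺ = {CourseID, Credits, Dept, Grade, Instructor, RoomNo, Semester} — all of the relation — so {Dept, RoomNo} is a candidate key.
These are minimal and exhaustive — every other superkey contains one of them.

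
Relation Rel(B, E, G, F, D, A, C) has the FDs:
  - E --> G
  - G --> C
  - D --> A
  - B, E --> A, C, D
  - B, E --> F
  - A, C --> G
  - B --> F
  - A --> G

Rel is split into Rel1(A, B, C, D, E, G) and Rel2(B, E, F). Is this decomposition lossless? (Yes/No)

Common attributes: {B, E}; their closure is {A, B, C, D, E, F, G}.
This includes all of Rel1, so the common attributes are a superkey of Rel1 — the join is lossless.

Yes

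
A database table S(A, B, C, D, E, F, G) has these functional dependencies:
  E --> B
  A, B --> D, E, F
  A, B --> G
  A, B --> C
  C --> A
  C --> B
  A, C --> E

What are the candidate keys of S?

{A, B}, {A, E}, {C}

{C} is a candidate key since {C}⁺ = {A, B, C, D, E, F, G} covers every attribute.
{A, B} is a candidate key since {A, B}⁺ = {A, B, C, D, E, F, G} covers every attribute.
{A, E} is a candidate key since {A, E}⁺ = {A, B, C, D, E, F, G} covers every attribute.
These are minimal and exhaustive — every other superkey contains one of them.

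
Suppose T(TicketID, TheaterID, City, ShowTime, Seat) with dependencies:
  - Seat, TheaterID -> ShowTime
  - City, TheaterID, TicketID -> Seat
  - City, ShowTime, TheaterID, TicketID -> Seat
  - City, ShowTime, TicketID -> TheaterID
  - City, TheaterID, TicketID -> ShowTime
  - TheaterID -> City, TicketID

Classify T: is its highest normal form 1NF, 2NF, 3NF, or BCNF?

Candidate keys: {City, ShowTime, TicketID}, {TheaterID}. Prime attributes: {City, ShowTime, TheaterID, TicketID}.
Every FD has a superkey on the left, so the relation is in BCNF.

BCNF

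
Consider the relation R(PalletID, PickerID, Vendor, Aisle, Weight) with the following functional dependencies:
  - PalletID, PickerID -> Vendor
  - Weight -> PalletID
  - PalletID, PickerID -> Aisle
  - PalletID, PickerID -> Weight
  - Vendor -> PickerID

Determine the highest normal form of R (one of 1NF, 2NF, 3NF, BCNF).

Candidate keys: {PalletID, PickerID}, {PalletID, Vendor}, {PickerID, Weight}, {Vendor, Weight}. Prime attributes: {PalletID, PickerID, Vendor, Weight}.
For Weight -> PalletID we have {Weight}⁺ = {PalletID, Weight}; {Weight} is not a superkey, so BCNF fails.
But every attribute on its right side ({PalletID}) is prime, and the same holds for every other non-superkey FD, so 3NF still holds.

3NF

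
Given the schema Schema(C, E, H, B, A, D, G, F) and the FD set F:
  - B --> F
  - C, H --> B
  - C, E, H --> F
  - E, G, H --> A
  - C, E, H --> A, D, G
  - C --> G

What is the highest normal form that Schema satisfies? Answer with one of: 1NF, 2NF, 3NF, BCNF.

Candidate key: {C, E, H}. Prime attributes: {C, E, H}.
B --> F: {B}⁺ = {B, F}, which is not all of the attributes, so the left side is not a superkey — BCNF is violated.
B --> F determines the non-prime attribute {F} from a non-superkey — 3NF is violated.
{C} is a proper subset of the key {C, E, H}, and {C}⁺ contains the non-prime attribute {G} — a partial dependency, so 2NF is violated.

1NF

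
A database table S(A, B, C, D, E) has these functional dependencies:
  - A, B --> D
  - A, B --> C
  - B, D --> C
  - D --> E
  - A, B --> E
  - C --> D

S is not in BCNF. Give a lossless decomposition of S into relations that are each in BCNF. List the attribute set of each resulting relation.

Candidate key of the original relation: {A, B}.
Within {A, B, C, D, E}: {B, D}⁺ ∩ {A, B, C, D, E} = {B, C, D, E}, not the whole set, so B, D --> C, E violates BCNF; decompose into {B, C, D, E} and {A, B, D}.
Within {B, C, D, E}: {D}⁺ ∩ {B, C, D, E} = {D, E}, not the whole set, so D --> E violates BCNF; decompose into {D, E} and {B, C, D}.
{D, E} has no BCNF violation.
Within {B, C, D}: {C}⁺ ∩ {B, C, D} = {C, D}, not the whole set, so C --> D violates BCNF; decompose into {C, D} and {B, C}.
{C, D} has no BCNF violation.
{B, C} has no BCNF violation.
{A, B, D} has no BCNF violation.

{A, B, D}; {B, C}; {C, D}; {D, E}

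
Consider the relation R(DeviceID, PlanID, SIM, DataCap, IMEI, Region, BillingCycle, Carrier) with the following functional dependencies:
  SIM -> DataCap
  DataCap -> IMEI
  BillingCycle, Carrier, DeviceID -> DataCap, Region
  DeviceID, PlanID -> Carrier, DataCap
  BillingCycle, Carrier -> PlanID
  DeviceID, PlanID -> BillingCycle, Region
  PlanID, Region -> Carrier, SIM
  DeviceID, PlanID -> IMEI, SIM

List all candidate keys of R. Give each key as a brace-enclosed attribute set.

{BillingCycle, Carrier, DeviceID}, {DeviceID, PlanID}

Attributes never on any right-hand side: {DeviceID} — every candidate key must contain it.
{DeviceID, PlanID} is a candidate key since {DeviceID, PlanID}⁺ = {BillingCycle, Carrier, DataCap, DeviceID, IMEI, PlanID, Region, SIM} covers every attribute.
{BillingCycle, Carrier, DeviceID} is a candidate key since {BillingCycle, Carrier, DeviceID}⁺ = {BillingCycle, Carrier, DataCap, DeviceID, IMEI, PlanID, Region, SIM} covers every attribute.
These are minimal and exhaustive — every other superkey contains one of them.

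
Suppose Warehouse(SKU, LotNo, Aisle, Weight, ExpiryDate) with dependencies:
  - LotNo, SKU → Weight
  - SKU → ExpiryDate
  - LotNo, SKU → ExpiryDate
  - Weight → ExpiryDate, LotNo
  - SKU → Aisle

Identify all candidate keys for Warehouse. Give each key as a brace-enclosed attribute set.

No FD produces {SKU}, so it must be in every candidate key.
{LotNo, SKU}⁺ = {Aisle, ExpiryDate, LotNo, SKU, Weight} — all of the relation — so {LotNo, SKU} is a candidate key.
{SKU, Weight}⁺ = {Aisle, ExpiryDate, LotNo, SKU, Weight} — all of the relation — so {SKU, Weight} is a candidate key.
Any other superkey properly contains one of these, so there are no further candidate keys.

{LotNo, SKU}, {SKU, Weight}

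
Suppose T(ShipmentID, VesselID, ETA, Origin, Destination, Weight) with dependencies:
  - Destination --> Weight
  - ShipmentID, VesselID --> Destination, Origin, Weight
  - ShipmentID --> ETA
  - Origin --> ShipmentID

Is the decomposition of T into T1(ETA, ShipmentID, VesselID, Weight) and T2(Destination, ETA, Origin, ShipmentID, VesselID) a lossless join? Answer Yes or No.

T1 ∩ T2 = {ETA, ShipmentID, VesselID}; its closure under F is {Destination, ETA, Origin, ShipmentID, VesselID, Weight}.
T1 is contained in that closure, so T1 ∩ T2 --> T1 holds and the join is lossless.

Yes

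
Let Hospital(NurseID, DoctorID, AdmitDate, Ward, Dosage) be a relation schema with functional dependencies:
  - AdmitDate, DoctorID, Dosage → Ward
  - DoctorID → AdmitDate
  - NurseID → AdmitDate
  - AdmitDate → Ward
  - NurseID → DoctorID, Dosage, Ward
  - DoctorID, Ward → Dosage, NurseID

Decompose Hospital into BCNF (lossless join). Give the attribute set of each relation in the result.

Candidate keys of the original relation: {DoctorID}, {NurseID}.
Within {AdmitDate, DoctorID, Dosage, NurseID, Ward}: {AdmitDate}⁺ ∩ {AdmitDate, DoctorID, Dosage, NurseID, Ward} = {AdmitDate, Ward}, not the whole set, so AdmitDate → Ward violates BCNF; decompose into {AdmitDate, Ward} and {AdmitDate, DoctorID, Dosage, NurseID}.
{AdmitDate, Ward} has no BCNF violation.
{AdmitDate, DoctorID, Dosage, NurseID} has no BCNF violation.

{AdmitDate, DoctorID, Dosage, NurseID}; {AdmitDate, Ward}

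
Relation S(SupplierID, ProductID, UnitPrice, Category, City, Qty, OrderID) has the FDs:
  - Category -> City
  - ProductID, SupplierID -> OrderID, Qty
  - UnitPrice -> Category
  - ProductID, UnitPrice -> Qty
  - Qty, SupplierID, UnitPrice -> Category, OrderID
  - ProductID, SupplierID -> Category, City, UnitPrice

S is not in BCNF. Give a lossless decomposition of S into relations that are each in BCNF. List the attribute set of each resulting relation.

{Category, City}; {Category, UnitPrice}; {OrderID, ProductID, SupplierID, UnitPrice}; {ProductID, Qty, UnitPrice}

Candidate key of the original relation: {ProductID, SupplierID}.
{Category, City, OrderID, ProductID, Qty, SupplierID, UnitPrice}: {Category} determines {Category, City} here but is not a superkey — split on Category -> City, giving {Category, City} and {Category, OrderID, ProductID, Qty, SupplierID, UnitPrice}.
{Category, City}: every determinant is a superkey — BCNF.
{Category, OrderID, ProductID, Qty, SupplierID, UnitPrice}: {UnitPrice} determines {Category, UnitPrice} here but is not a superkey — split on UnitPrice -> Category, giving {Category, UnitPrice} and {OrderID, ProductID, Qty, SupplierID, UnitPrice}.
{Category, UnitPrice}: every determinant is a superkey — BCNF.
{OrderID, ProductID, Qty, SupplierID, UnitPrice}: {ProductID, UnitPrice} determines {ProductID, Qty, UnitPrice} here but is not a superkey — split on ProductID, UnitPrice -> Qty, giving {ProductID, Qty, UnitPrice} and {OrderID, ProductID, SupplierID, UnitPrice}.
{ProductID, Qty, UnitPrice}: every determinant is a superkey — BCNF.
{OrderID, ProductID, SupplierID, UnitPrice}: every determinant is a superkey — BCNF.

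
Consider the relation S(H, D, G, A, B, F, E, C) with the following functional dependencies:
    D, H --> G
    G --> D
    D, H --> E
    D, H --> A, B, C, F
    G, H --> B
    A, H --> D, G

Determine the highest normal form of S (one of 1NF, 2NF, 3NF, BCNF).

Candidate keys: {A, H}, {D, H}, {G, H}. Prime attributes: {A, D, G, H}.
For G --> D we have {G}⁺ = {D, G}; {G} is not a superkey, so BCNF fails.
But every attribute on its right side ({D}) is prime, and the same holds for every other non-superkey FD, so 3NF still holds.

3NF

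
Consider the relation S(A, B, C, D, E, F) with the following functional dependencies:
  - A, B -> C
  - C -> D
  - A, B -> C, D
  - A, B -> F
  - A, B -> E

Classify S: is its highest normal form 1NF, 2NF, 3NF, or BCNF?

2NF

Candidate key: {A, B}. Prime attributes: {A, B}.
C -> D breaks BCNF: {C}⁺ = {C, D}, so {C} is not a superkey.
Because {D} is non-prime and the left side of C -> D is not a superkey, the relation is not in 3NF.
No non-prime attribute depends on a proper subset of any candidate key, so 2NF holds.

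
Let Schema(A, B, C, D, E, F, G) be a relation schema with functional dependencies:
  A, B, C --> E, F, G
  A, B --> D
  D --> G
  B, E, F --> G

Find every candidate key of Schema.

{A, B, C}

No FD produces {A, B, C}, so they must be in every candidate key.
{A, B, C}⁺ = {A, B, C, D, E, F, G} — all of the relation — so {A, B, C} is a candidate key.
No other minimal set has full closure, so this is the only candidate key.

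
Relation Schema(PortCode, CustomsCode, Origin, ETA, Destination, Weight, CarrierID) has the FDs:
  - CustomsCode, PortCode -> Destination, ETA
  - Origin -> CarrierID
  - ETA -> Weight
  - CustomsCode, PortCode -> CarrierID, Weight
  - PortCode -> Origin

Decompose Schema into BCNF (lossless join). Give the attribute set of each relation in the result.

{CarrierID, Origin}; {CustomsCode, Destination, ETA, PortCode}; {ETA, Weight}; {Origin, PortCode}

Candidate key of the original relation: {CustomsCode, PortCode}.
{CarrierID, CustomsCode, Destination, ETA, Origin, PortCode, Weight}: {Origin} determines {CarrierID, Origin} here but is not a superkey — split on Origin -> CarrierID, giving {CarrierID, Origin} and {CustomsCode, Destination, ETA, Origin, PortCode, Weight}.
{CarrierID, Origin}: every determinant is a superkey — BCNF.
{CustomsCode, Destination, ETA, Origin, PortCode, Weight}: {ETA} determines {ETA, Weight} here but is not a superkey — split on ETA -> Weight, giving {ETA, Weight} and {CustomsCode, Destination, ETA, Origin, PortCode}.
{ETA, Weight}: every determinant is a superkey — BCNF.
{CustomsCode, Destination, ETA, Origin, PortCode}: {PortCode} determines {Origin, PortCode} here but is not a superkey — split on PortCode -> Origin, giving {Origin, PortCode} and {CustomsCode, Destination, ETA, PortCode}.
{Origin, PortCode}: every determinant is a superkey — BCNF.
{CustomsCode, Destination, ETA, PortCode}: every determinant is a superkey — BCNF.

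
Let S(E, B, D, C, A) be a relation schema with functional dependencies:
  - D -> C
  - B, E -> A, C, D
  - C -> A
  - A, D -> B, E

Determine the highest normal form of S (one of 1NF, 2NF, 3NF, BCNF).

Candidate keys: {B, E}, {D}. Prime attributes: {B, D, E}.
For C -> A we have {C}⁺ = {A, C}; {C} is not a superkey, so BCNF fails.
Because {A} is non-prime and the left side of C -> A is not a superkey, the relation is not in 3NF.
Checking every proper subset of each key, none determines a non-prime attribute — 2NF is satisfied.

2NF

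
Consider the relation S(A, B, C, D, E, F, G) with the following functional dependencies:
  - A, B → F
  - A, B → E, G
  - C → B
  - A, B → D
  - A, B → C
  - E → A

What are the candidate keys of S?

{A, B}, {A, C}, {B, E}, {C, E}

{A, B}⁺ = {A, B, C, D, E, F, G}, which is every attribute, so {A, B} is a candidate key.
{A, C}⁺ = {A, B, C, D, E, F, G}, which is every attribute, so {A, C} is a candidate key.
{B, E}⁺ = {A, B, C, D, E, F, G}, which is every attribute, so {B, E} is a candidate key.
{C, E}⁺ = {A, B, C, D, E, F, G}, which is every attribute, so {C, E} is a candidate key.
Any other superkey properly contains one of these, so there are no further candidate keys.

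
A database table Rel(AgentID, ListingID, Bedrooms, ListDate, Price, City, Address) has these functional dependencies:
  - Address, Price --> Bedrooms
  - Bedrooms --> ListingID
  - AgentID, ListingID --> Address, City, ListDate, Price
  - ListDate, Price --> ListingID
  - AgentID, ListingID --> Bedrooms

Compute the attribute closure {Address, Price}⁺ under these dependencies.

Start with {Address, Price}.
Address, Price --> Bedrooms applies; add {Bedrooms} → now {Address, Bedrooms, Price}.
Bedrooms --> ListingID applies; add {ListingID} → now {Address, Bedrooms, ListingID, Price}.
No further FD applies.

{Address, Bedrooms, ListingID, Price}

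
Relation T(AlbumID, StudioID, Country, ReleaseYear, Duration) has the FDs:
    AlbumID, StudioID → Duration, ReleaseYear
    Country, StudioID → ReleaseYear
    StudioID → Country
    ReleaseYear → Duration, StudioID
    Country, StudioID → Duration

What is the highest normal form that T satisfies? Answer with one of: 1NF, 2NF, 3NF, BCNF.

1NF

Candidate keys: {AlbumID, ReleaseYear}, {AlbumID, StudioID}. Prime attributes: {AlbumID, ReleaseYear, StudioID}.
Country, StudioID → ReleaseYear breaks BCNF: {Country, StudioID}⁺ = {Country, Duration, ReleaseYear, StudioID}, so {Country, StudioID} is not a superkey.
Because {Country} is non-prime and the left side of StudioID → Country is not a superkey, the relation is not in 3NF.
Since {ReleaseYear} ⊂ {AlbumID, ReleaseYear} and {ReleaseYear}⁺ ⊇ {Country, Duration} with {Country, Duration} non-prime, there is a partial dependency; 2NF fails.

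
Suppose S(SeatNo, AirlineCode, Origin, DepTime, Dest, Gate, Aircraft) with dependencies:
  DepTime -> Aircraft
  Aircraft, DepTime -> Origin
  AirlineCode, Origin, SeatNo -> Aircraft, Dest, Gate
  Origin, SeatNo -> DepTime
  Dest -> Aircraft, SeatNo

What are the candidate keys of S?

Attributes never on any right-hand side: {AirlineCode} — every candidate key must contain it.
{AirlineCode, DepTime, Dest} is a candidate key since {AirlineCode, DepTime, Dest}⁺ = {Aircraft, AirlineCode, DepTime, Dest, Gate, Origin, SeatNo} covers every attribute.
{AirlineCode, DepTime, SeatNo} is a candidate key since {AirlineCode, DepTime, SeatNo}⁺ = {Aircraft, AirlineCode, DepTime, Dest, Gate, Origin, SeatNo} covers every attribute.
{AirlineCode, Dest, Origin} is a candidate key since {AirlineCode, Dest, Origin}⁺ = {Aircraft, AirlineCode, DepTime, Dest, Gate, Origin, SeatNo} covers every attribute.
{AirlineCode, Origin, SeatNo} is a candidate key since {AirlineCode, Origin, SeatNo}⁺ = {Aircraft, AirlineCode, DepTime, Dest, Gate, Origin, SeatNo} covers every attribute.
Any other superkey properly contains one of these, so there are no further candidate keys.

{AirlineCode, DepTime, Dest}, {AirlineCode, DepTime, SeatNo}, {AirlineCode, Dest, Origin}, {AirlineCode, Origin, SeatNo}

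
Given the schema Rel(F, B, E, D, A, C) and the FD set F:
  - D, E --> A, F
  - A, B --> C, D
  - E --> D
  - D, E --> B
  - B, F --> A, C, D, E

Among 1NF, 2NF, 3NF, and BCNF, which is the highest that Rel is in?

Candidate keys: {B, F}, {E}. Prime attributes: {B, E, F}.
For A, B --> C, D we have {A, B}⁺ = {A, B, C, D}; {A, B} is not a superkey, so BCNF fails.
Because {C, D} are non-prime and the left side of A, B --> C, D is not a superkey, the relation is not in 3NF.
No proper subset of a key has a non-prime attribute in its closure, so there is no partial dependency; 2NF holds.

2NF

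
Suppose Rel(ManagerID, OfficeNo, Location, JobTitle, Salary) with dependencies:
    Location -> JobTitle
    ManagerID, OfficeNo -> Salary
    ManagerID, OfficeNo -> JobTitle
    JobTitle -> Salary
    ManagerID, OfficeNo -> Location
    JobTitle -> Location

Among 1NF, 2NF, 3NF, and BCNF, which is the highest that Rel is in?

Candidate key: {ManagerID, OfficeNo}. Prime attributes: {ManagerID, OfficeNo}.
For Location -> JobTitle we have {Location}⁺ = {JobTitle, Location, Salary}; {Location} is not a superkey, so BCNF fails.
Location -> JobTitle determines the non-prime attribute {JobTitle} from a non-superkey — 3NF is violated.
No proper subset of a key has a non-prime attribute in its closure, so there is no partial dependency; 2NF holds.

2NF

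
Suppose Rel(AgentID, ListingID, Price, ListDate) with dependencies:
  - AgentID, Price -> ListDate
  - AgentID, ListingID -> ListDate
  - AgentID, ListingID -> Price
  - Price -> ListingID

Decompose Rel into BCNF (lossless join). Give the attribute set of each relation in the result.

{AgentID, ListDate, Price}; {ListingID, Price}

Candidate keys of the original relation: {AgentID, ListingID}, {AgentID, Price}.
{AgentID, ListDate, ListingID, Price}: {Price} determines {ListingID, Price} here but is not a superkey — split on Price -> ListingID, giving {ListingID, Price} and {AgentID, ListDate, Price}.
{ListingID, Price}: every determinant is a superkey — BCNF.
{AgentID, ListDate, Price}: every determinant is a superkey — BCNF.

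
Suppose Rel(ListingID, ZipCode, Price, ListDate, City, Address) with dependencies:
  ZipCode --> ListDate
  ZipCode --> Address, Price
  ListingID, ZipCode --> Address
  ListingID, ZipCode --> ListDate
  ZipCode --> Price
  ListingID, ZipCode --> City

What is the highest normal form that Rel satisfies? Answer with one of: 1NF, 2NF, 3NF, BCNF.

Candidate key: {ListingID, ZipCode}. Prime attributes: {ListingID, ZipCode}.
For ZipCode --> ListDate we have {ZipCode}⁺ = {Address, ListDate, Price, ZipCode}; {ZipCode} is not a superkey, so BCNF fails.
ZipCode --> ListDate has non-prime {ListDate} on the right and a non-superkey on the left, so 3NF fails.
The proper key subset {ZipCode} of {ListingID, ZipCode} determines non-prime {Address, ListDate, Price}, so the relation is not even in 2NF.

1NF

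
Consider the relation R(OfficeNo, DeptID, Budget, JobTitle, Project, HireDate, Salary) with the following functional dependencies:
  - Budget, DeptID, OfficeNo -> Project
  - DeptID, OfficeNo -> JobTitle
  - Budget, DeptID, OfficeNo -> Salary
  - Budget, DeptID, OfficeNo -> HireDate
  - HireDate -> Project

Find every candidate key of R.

{Budget, DeptID, OfficeNo}

Attributes never on any right-hand side: {Budget, DeptID, OfficeNo} — every candidate key must contain all of them.
{Budget, DeptID, OfficeNo}⁺ = {Budget, DeptID, HireDate, JobTitle, OfficeNo, Project, Salary}, which is every attribute, so {Budget, DeptID, OfficeNo} is a candidate key.
No other minimal set has full closure, so this is the only candidate key.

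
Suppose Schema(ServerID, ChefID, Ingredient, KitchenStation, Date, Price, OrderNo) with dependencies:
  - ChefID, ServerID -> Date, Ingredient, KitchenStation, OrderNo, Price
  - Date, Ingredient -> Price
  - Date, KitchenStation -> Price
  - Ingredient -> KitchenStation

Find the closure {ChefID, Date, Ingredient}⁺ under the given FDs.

Start with {ChefID, Date, Ingredient}.
Date, Ingredient -> Price applies; add {Price} → now {ChefID, Date, Ingredient, Price}.
Ingredient -> KitchenStation applies; add {KitchenStation} → now {ChefID, Date, Ingredient, KitchenStation, Price}.
No further FD applies.

{ChefID, Date, Ingredient, KitchenStation, Price}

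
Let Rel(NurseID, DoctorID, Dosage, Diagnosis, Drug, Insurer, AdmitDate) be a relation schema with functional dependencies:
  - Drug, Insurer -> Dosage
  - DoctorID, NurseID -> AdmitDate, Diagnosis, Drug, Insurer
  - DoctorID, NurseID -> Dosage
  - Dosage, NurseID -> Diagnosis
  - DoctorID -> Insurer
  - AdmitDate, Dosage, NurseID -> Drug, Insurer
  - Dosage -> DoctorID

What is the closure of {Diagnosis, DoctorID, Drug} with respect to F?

{Diagnosis, DoctorID, Dosage, Drug, Insurer}

Start with {Diagnosis, DoctorID, Drug}.
DoctorID -> Insurer applies; add {Insurer} → now {Diagnosis, DoctorID, Drug, Insurer}.
Drug, Insurer -> Dosage applies; add {Dosage} → now {Diagnosis, DoctorID, Dosage, Drug, Insurer}.
No further FD applies.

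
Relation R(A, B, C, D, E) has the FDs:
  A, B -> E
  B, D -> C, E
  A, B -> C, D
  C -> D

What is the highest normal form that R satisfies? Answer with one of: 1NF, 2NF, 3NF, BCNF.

Candidate key: {A, B}. Prime attributes: {A, B}.
B, D -> C, E breaks BCNF: {B, D}⁺ = {B, C, D, E}, so {B, D} is not a superkey.
B, D -> C, E has non-prime {C, E} on the right and a non-superkey on the left, so 3NF fails.
Checking every proper subset of each key, none determines a non-prime attribute — 2NF is satisfied.

2NF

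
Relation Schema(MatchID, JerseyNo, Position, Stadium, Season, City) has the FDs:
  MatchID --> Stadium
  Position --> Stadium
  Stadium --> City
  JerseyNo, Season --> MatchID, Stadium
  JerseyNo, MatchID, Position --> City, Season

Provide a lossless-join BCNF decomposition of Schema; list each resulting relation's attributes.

Candidate keys of the original relation: {JerseyNo, MatchID, Position}, {JerseyNo, Position, Season}.
In {City, JerseyNo, MatchID, Position, Season, Stadium}, {MatchID} is not a superkey ({MatchID}⁺ restricted to this set is {City, MatchID, Stadium}), so split on MatchID --> City, Stadium into {City, MatchID, Stadium} and {JerseyNo, MatchID, Position, Season}.
In {City, MatchID, Stadium}, {Stadium} is not a superkey ({Stadium}⁺ restricted to this set is {City, Stadium}), so split on Stadium --> City into {City, Stadium} and {MatchID, Stadium}.
{City, Stadium} has no BCNF violation.
{MatchID, Stadium} has no BCNF violation.
In {JerseyNo, MatchID, Position, Season}, {JerseyNo, Season} is not a superkey ({JerseyNo, Season}⁺ restricted to this set is {JerseyNo, MatchID, Season}), so split on JerseyNo, Season --> MatchID into {JerseyNo, MatchID, Season} and {JerseyNo, Position, Season}.
{JerseyNo, MatchID, Season} has no BCNF violation.
{JerseyNo, Position, Season} has no BCNF violation.

{City, Stadium}; {JerseyNo, MatchID, Season}; {JerseyNo, Position, Season}; {MatchID, Stadium}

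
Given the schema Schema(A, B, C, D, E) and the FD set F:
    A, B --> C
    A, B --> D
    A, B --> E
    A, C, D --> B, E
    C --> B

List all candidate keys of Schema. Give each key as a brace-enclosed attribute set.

No FD produces {A}, so it must be in every candidate key.
Closure of {A, B} is {A, B, C, D, E}, the whole schema; {A, B} is a candidate key.
Closure of {A, C} is {A, B, C, D, E}, the whole schema; {A, C} is a candidate key.
These are minimal and exhaustive — every other superkey contains one of them.

{A, B}, {A, C}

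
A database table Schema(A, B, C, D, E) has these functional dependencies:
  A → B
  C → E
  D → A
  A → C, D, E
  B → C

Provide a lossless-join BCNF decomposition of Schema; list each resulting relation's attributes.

Candidate keys of the original relation: {A}, {D}.
In {A, B, C, D, E}, {C} is not a superkey ({C}⁺ restricted to this set is {C, E}), so split on C → E into {C, E} and {A, B, C, D}.
{C, E} is in BCNF.
In {A, B, C, D}, {B} is not a superkey ({B}⁺ restricted to this set is {B, C}), so split on B → C into {B, C} and {A, B, D}.
{B, C} is in BCNF.
{A, B, D} is in BCNF.

{A, B, D}; {B, C}; {C, E}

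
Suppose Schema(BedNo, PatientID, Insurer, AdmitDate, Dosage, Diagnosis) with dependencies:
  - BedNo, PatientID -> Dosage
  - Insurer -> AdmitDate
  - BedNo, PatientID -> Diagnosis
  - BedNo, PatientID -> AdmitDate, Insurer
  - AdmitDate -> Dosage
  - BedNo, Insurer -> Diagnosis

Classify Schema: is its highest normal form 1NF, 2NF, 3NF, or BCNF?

Candidate key: {BedNo, PatientID}. Prime attributes: {BedNo, PatientID}.
Insurer -> AdmitDate breaks BCNF: {Insurer}⁺ = {AdmitDate, Dosage, Insurer}, so {Insurer} is not a superkey.
Insurer -> AdmitDate determines the non-prime attribute {AdmitDate} from a non-superkey — 3NF is violated.
No proper subset of a key has a non-prime attribute in its closure, so there is no partial dependency; 2NF holds.

2NF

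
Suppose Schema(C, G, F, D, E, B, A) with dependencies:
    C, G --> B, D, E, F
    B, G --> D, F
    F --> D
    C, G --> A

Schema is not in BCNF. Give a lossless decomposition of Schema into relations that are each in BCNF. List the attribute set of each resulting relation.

Candidate key of the original relation: {C, G}.
In {A, B, C, D, E, F, G}, {B, G} is not a superkey ({B, G}⁺ restricted to this set is {B, D, F, G}), so split on B, G --> D, F into {B, D, F, G} and {A, B, C, E, G}.
In {B, D, F, G}, {F} is not a superkey ({F}⁺ restricted to this set is {D, F}), so split on F --> D into {D, F} and {B, F, G}.
{D, F} is in BCNF.
{B, F, G} is in BCNF.
{A, B, C, E, G} is in BCNF.

{A, B, C, E, G}; {B, F, G}; {D, F}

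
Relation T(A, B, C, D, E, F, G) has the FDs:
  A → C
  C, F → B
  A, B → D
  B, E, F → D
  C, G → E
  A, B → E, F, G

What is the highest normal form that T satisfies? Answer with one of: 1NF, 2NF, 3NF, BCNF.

Candidate keys: {A, B}, {A, F}. Prime attributes: {A, B, F}.
A → C breaks BCNF: {A}⁺ = {A, C}, so {A} is not a superkey.
Because {C} is non-prime and the left side of A → C is not a superkey, the relation is not in 3NF.
The proper key subset {A} of {A, B} determines non-prime {C}, so the relation is not even in 2NF.

1NF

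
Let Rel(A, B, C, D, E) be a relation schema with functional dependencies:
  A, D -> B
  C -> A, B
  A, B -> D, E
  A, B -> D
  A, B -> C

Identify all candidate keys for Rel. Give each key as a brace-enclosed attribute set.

{A, B}, {A, D}, {C}

{C}⁺ = {A, B, C, D, E} — all of the relation — so {C} is a candidate key.
{A, B}⁺ = {A, B, C, D, E} — all of the relation — so {A, B} is a candidate key.
{A, D}⁺ = {A, B, C, D, E} — all of the relation — so {A, D} is a candidate key.
No proper subset of any of these is a key, and no other minimal superkey exists.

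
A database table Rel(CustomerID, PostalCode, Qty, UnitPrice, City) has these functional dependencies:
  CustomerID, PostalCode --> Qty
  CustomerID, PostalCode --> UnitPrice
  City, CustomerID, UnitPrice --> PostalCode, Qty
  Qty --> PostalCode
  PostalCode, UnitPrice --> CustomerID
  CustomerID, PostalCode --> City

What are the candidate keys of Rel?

{City, CustomerID, UnitPrice}, {CustomerID, PostalCode}, {CustomerID, Qty}, {PostalCode, UnitPrice}, {Qty, UnitPrice}

{CustomerID, PostalCode} is a candidate key since {CustomerID, PostalCode}⁺ = {City, CustomerID, PostalCode, Qty, UnitPrice} covers every attribute.
{CustomerID, Qty} is a candidate key since {CustomerID, Qty}⁺ = {City, CustomerID, PostalCode, Qty, UnitPrice} covers every attribute.
{PostalCode, UnitPrice} is a candidate key since {PostalCode, UnitPrice}⁺ = {City, CustomerID, PostalCode, Qty, UnitPrice} covers every attribute.
{Qty, UnitPrice} is a candidate key since {Qty, UnitPrice}⁺ = {City, CustomerID, PostalCode, Qty, UnitPrice} covers every attribute.
{City, CustomerID, UnitPrice} is a candidate key since {City, CustomerID, UnitPrice}⁺ = {City, CustomerID, PostalCode, Qty, UnitPrice} covers every attribute.
No proper subset of any of these is a key, and no other minimal superkey exists.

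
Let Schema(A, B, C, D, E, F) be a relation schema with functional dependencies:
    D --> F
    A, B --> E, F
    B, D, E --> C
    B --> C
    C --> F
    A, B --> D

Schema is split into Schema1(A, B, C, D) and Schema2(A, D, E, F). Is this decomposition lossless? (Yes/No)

The shared attributes are {A, D} and {A, D}⁺ = {A, D, F}.
Neither Schema1 nor Schema2 is contained in that closure, so the decomposition is lossy.

No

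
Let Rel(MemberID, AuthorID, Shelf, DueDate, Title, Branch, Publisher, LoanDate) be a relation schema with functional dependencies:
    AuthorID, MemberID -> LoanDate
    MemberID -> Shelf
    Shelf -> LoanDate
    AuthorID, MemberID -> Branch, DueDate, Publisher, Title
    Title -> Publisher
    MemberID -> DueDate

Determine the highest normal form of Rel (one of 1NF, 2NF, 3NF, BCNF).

1NF

Candidate key: {AuthorID, MemberID}. Prime attributes: {AuthorID, MemberID}.
For MemberID -> Shelf we have {MemberID}⁺ = {DueDate, LoanDate, MemberID, Shelf}; {MemberID} is not a superkey, so BCNF fails.
MemberID -> Shelf determines the non-prime attribute {Shelf} from a non-superkey — 3NF is violated.
The proper key subset {MemberID} of {AuthorID, MemberID} determines non-prime {DueDate, LoanDate, Shelf}, so the relation is not even in 2NF.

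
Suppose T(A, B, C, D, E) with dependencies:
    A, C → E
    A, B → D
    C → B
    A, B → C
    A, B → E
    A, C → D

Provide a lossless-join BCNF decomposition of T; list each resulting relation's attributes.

Candidate keys of the original relation: {A, B}, {A, C}.
Within {A, B, C, D, E}: {C}⁺ ∩ {A, B, C, D, E} = {B, C}, not the whole set, so C → B violates BCNF; decompose into {B, C} and {A, C, D, E}.
{B, C} is in BCNF.
{A, C, D, E} is in BCNF.

{A, C, D, E}; {B, C}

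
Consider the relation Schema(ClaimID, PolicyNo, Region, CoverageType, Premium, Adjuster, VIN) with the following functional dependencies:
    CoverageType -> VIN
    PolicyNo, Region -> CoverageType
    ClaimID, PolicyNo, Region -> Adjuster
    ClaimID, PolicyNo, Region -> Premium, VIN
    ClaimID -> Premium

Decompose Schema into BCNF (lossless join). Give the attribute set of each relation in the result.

Candidate key of the original relation: {ClaimID, PolicyNo, Region}.
In {Adjuster, ClaimID, CoverageType, PolicyNo, Premium, Region, VIN}, {CoverageType} is not a superkey ({CoverageType}⁺ restricted to this set is {CoverageType, VIN}), so split on CoverageType -> VIN into {CoverageType, VIN} and {Adjuster, ClaimID, CoverageType, PolicyNo, Premium, Region}.
{CoverageType, VIN}: every determinant is a superkey — BCNF.
In {Adjuster, ClaimID, CoverageType, PolicyNo, Premium, Region}, {PolicyNo, Region} is not a superkey ({PolicyNo, Region}⁺ restricted to this set is {CoverageType, PolicyNo, Region}), so split on PolicyNo, Region -> CoverageType into {CoverageType, PolicyNo, Region} and {Adjuster, ClaimID, PolicyNo, Premium, Region}.
{CoverageType, PolicyNo, Region}: every determinant is a superkey — BCNF.
In {Adjuster, ClaimID, PolicyNo, Premium, Region}, {ClaimID} is not a superkey ({ClaimID}⁺ restricted to this set is {ClaimID, Premium}), so split on ClaimID -> Premium into {ClaimID, Premium} and {Adjuster, ClaimID, PolicyNo, Region}.
{ClaimID, Premium}: every determinant is a superkey — BCNF.
{Adjuster, ClaimID, PolicyNo, Region}: every determinant is a superkey — BCNF.

{Adjuster, ClaimID, PolicyNo, Region}; {ClaimID, Premium}; {CoverageType, PolicyNo, Region}; {CoverageType, VIN}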